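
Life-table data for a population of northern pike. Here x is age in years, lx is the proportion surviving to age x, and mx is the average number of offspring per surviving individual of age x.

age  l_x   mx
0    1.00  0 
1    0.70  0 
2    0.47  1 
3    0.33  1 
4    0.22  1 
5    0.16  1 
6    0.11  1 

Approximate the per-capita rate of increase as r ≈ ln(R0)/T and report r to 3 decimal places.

0.077

R0 = Σ lx·mx = 0 + 0 + 0.47 + 0.33 + 0.22 + 0.16 + 0.11 = 1.29
Σ x·lx·mx = 4.27; T = 4.27/1.29 = 3.31008…
r ≈ ln(R0)/T = ln(1.29)/3.31008… = 0.07693… → 0.077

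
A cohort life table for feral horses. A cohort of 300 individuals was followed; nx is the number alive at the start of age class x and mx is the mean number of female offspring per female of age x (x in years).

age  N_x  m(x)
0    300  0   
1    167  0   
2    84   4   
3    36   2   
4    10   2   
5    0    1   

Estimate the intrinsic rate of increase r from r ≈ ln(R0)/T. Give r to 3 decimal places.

lx = nx/n0 = nx/300: 1, 0.55667…, 0.28, 0.12, 0.03333…, 0
R0 = Σ lx·mx = 0 + 0 + 1.12 + 0.24 + 0.06667… + 0 = 1.426667…
Σ x·lx·mx = 3.226667…; T = 3.226667…/1.426667… = 2.26168…
r ≈ ln(R0)/T = ln(1.426667…)/2.26168… = 0.15711… → 0.157

0.157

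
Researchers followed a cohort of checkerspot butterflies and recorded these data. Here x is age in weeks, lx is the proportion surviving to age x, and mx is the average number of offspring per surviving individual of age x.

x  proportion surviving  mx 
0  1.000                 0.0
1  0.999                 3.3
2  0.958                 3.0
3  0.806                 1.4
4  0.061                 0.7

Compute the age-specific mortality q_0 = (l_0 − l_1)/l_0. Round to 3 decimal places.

0.001

q_0 = (l_0 − l_1) / l_0 = (1 − 0.999) / 1
     = 0.001 / 1 = 0.001 → 0.001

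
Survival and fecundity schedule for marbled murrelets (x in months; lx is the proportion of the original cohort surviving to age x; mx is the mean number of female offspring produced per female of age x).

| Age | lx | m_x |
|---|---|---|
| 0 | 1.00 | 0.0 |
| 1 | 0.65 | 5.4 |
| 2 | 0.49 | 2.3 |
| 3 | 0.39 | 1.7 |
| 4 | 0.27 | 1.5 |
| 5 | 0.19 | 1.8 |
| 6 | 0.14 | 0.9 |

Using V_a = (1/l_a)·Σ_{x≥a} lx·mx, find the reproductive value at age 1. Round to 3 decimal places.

lx·mx for x ≥ 1: 3.51, 1.127, 0.663, 0.405, 0.342, 0.126 → sum = 6.173
V_1 = 6.173 / l_1 = 6.173 / 0.65 = 9.496923… → 9.497

9.497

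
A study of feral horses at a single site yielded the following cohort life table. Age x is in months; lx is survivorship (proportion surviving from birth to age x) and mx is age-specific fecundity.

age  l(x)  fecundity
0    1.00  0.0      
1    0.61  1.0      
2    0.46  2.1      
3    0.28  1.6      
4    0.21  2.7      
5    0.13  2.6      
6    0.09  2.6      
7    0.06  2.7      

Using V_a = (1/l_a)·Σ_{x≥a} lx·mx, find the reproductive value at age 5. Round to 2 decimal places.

lx·mx for x ≥ 5: 0.338, 0.234, 0.162 → sum = 0.734
V_5 = 0.734 / l_5 = 0.734 / 0.13 = 5.646154… → 5.65

5.65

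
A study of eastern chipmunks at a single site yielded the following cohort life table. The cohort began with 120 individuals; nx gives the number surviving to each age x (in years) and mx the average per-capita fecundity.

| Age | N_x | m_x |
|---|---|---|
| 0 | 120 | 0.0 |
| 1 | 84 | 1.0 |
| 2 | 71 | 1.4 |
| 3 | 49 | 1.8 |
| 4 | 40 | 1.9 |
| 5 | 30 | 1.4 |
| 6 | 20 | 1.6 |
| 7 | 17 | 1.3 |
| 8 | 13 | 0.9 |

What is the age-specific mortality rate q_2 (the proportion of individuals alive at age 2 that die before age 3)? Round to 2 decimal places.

0.31

lx = nx/n0 = nx/120: 1, 0.7, 0.59167…, 0.40833…, 0.33333…, 0.25, 0.16667…, 0.14167…, 0.10833…
q_2 = (l_2 − l_3) / l_2 = (0.591667… − 0.408333…) / 0.591667…
     = 0.183333… / 0.591667… = 0.309859… → 0.31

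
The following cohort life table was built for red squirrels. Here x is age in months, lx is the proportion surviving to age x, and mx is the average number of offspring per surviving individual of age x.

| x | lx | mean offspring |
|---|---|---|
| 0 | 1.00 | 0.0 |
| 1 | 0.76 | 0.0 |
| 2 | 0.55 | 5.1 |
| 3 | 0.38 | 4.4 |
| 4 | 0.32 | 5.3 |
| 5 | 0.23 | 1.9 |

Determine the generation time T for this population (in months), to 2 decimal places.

lx·mx: 0, 0, 2.805, 1.672, 1.696, 0.437 → R0 = 6.61
x·lx·mx: 0, 0, 5.61, 5.016, 6.784, 2.185 → Σ = 19.595
T = 19.595 / 6.61 = 2.964448… → 2.96

2.96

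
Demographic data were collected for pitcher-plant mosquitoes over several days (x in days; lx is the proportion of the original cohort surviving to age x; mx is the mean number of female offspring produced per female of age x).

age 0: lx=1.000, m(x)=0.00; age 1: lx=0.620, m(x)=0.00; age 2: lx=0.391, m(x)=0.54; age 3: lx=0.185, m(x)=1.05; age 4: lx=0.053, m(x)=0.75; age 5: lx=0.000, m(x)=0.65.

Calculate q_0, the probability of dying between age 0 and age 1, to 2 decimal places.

q_0 = (l_0 − l_1) / l_0 = (1 − 0.62) / 1
     = 0.38 / 1 = 0.38 → 0.38

0.38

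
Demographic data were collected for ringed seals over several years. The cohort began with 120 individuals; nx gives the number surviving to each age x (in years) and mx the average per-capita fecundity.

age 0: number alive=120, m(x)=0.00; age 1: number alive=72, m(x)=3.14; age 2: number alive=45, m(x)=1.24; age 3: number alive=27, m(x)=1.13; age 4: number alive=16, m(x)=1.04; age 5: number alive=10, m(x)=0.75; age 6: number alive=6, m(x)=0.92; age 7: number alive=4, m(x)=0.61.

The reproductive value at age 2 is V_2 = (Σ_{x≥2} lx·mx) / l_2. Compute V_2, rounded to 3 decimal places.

lx = nx/n0 = nx/120: 1, 0.6, 0.375, 0.225, 0.13333…, 0.08333…, 0.05, 0.03333…
lx·mx for x ≥ 2: 0.465, 0.25425, 0.138667…, 0.0625…, 0.046, 0.020333… → sum = 0.98675…
V_2 = 0.98675… / l_2 = 0.98675… / 0.375 = 2.631333… → 2.631

2.631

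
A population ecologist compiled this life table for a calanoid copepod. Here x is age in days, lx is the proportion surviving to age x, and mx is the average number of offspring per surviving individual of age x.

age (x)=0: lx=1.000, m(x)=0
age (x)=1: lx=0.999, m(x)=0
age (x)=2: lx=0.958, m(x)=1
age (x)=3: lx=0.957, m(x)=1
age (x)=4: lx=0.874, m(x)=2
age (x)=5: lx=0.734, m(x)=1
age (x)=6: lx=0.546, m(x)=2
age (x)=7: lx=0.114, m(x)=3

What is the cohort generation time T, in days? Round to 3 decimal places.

lx·mx: 0, 0, 0.958, 0.957, 1.748, 0.734, 1.092, 0.342 → R0 = 5.831
x·lx·mx: 0, 0, 1.916, 2.871, 6.992, 3.67, 6.552, 2.394 → Σ = 24.395
T = 24.395 / 5.831 = 4.183673… → 4.184

4.184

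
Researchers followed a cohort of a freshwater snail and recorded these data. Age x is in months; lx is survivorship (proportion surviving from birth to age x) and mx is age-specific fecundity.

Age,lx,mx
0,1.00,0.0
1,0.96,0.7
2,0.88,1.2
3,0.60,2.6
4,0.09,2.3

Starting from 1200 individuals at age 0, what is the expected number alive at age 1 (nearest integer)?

Expected survivors = N0 · l_1 = 1200 × 0.96 = 1152 → 1152

1152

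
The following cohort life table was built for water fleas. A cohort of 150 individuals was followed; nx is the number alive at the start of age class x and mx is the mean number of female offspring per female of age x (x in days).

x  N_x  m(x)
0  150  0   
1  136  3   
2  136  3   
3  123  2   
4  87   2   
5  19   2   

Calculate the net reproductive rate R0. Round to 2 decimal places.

lx = nx/n0 = nx/150: 1, 0.90667…, 0.90667…, 0.82, 0.58, 0.12667…
lx·mx by age: 0, 2.72…, 2.72…, 1.64, 1.16, 0.253333…
R0 = Σ lx·mx = 8.493333… → 8.49

8.49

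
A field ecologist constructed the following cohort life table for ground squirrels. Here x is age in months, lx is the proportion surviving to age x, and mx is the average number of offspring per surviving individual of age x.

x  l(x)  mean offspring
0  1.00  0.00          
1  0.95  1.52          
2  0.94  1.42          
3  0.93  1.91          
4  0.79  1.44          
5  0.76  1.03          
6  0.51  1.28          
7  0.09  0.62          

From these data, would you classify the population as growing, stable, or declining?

R0 = Σ lx·mx = 0 + 1.444 + 1.3348 + 1.7763 + 1.1376 + 0.7828 + 0.6528 + 0.0558 = 7.1841
R0 > 1, so the population is growing.

growing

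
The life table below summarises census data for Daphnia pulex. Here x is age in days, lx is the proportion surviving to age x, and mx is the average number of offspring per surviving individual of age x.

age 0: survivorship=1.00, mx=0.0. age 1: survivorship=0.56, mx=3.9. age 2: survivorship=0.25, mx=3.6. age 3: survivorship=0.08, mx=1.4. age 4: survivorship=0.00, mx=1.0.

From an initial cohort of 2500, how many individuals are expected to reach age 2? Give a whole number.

625

Expected survivors = N0 · l_2 = 2500 × 0.25 = 625 → 625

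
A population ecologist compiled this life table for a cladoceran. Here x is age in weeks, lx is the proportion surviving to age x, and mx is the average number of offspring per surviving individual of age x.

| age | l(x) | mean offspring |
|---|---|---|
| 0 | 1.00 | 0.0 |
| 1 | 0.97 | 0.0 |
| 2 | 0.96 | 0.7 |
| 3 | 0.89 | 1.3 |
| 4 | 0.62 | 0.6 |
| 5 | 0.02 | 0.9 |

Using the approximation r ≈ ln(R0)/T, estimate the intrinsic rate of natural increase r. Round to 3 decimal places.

0.277

R0 = Σ lx·mx = 0 + 0 + 0.672 + 1.157 + 0.372 + 0.018 = 2.219
Σ x·lx·mx = 6.393; T = 6.393/2.219 = 2.88103…
r ≈ ln(R0)/T = ln(2.219)/2.88103… = 0.27666… → 0.277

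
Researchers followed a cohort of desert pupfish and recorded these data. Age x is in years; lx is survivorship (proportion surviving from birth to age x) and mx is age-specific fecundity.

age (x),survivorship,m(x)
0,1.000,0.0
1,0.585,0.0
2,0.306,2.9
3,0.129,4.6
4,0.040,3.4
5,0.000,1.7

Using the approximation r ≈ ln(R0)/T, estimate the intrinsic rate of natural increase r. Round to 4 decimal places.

0.1895

R0 = Σ lx·mx = 0 + 0 + 0.8874 + 0.5934 + 0.136 + 0 = 1.6168
Σ x·lx·mx = 4.099; T = 4.099/1.6168 = 2.53525…
r ≈ ln(R0)/T = ln(1.6168)/2.53525… = 0.189507… → 0.1895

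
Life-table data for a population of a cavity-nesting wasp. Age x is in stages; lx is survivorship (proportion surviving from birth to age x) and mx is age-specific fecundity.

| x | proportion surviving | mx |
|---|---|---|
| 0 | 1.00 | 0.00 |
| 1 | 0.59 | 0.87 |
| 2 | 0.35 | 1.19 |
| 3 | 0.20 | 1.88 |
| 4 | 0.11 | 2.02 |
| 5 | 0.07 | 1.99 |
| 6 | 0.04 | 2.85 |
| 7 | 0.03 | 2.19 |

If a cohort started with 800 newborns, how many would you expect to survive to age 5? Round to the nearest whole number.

Expected survivors = N0 · l_5 = 800 × 0.07 = 56 → 56

56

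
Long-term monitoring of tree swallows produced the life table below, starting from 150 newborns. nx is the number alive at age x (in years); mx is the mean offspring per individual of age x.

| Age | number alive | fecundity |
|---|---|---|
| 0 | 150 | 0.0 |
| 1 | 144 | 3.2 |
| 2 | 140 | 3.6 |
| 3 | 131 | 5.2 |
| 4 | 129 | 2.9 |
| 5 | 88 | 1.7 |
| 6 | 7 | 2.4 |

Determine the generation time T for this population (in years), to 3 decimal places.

2.679

lx = nx/n0 = nx/150: 1, 0.96, 0.93333…, 0.87333…, 0.86, 0.58667…, 0.04667…
lx·mx: 0, 3.072, 3.36…, 4.541333…, 2.494, 0.997333…, 0.112… → R0 = 14.576667…
x·lx·mx: 0, 3.072, 6.72…, 13.624…, 9.976, 4.986667…, 0.672… → Σ = 39.050667…
T = 39.050667… / 14.576667… = 2.678985… → 2.679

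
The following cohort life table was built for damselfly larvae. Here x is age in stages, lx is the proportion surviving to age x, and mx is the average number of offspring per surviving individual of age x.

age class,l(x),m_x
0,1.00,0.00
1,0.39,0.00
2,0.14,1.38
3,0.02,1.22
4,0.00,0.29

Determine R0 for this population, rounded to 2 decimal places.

lx·mx by age: 0, 0, 0.1932, 0.0244, 0
R0 = Σ lx·mx = 0.2176 → 0.22

0.22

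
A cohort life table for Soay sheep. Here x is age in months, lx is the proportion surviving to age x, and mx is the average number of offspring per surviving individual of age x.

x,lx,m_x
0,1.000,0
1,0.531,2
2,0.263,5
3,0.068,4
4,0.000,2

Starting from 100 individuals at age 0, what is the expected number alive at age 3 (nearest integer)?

Expected survivors = N0 · l_3 = 100 × 0.068 = 6.8 → 7

7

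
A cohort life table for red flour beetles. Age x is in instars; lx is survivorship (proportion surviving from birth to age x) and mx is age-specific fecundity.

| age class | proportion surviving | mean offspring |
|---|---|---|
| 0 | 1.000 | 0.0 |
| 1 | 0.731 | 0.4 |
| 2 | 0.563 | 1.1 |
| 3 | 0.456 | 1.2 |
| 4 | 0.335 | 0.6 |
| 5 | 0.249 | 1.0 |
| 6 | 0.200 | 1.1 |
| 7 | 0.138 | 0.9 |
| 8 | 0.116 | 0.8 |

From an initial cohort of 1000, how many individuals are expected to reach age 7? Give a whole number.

Expected survivors = N0 · l_7 = 1000 × 0.138 = 138 → 138

138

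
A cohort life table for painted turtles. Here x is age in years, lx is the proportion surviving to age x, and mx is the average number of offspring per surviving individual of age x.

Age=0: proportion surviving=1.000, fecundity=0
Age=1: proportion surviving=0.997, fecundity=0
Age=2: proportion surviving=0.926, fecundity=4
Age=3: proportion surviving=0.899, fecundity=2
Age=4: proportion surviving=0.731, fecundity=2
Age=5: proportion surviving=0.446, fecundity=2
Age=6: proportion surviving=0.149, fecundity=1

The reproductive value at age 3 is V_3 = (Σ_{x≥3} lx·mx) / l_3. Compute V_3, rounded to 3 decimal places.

4.784

lx·mx for x ≥ 3: 1.798, 1.462, 0.892, 0.149 → sum = 4.301
V_3 = 4.301 / l_3 = 4.301 / 0.899 = 4.784205… → 4.784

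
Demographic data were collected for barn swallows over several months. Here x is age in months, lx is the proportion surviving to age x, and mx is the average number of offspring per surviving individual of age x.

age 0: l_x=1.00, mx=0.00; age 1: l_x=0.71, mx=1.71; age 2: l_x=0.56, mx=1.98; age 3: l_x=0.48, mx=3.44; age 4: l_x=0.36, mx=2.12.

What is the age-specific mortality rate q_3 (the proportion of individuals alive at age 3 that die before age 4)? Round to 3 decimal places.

q_3 = (l_3 − l_4) / l_3 = (0.48 − 0.36) / 0.48
     = 0.12 / 0.48 = 0.25 → 0.250

0.250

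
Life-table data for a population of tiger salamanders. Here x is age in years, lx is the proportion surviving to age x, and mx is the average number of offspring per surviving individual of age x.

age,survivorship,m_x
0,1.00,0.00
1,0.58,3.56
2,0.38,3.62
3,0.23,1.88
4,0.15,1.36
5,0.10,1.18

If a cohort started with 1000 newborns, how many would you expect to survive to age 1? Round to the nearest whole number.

580

Expected survivors = N0 · l_1 = 1000 × 0.58 = 580 → 580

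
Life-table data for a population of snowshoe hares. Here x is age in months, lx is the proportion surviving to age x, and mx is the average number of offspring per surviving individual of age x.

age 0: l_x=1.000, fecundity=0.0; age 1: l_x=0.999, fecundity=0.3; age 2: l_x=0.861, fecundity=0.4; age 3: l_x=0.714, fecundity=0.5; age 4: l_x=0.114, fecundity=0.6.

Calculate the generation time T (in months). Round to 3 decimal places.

lx·mx: 0, 0.2997, 0.3444, 0.357, 0.0684 → R0 = 1.0695
x·lx·mx: 0, 0.2997, 0.6888, 1.071, 0.2736 → Σ = 2.3331
T = 2.3331 / 1.0695 = 2.181487… → 2.181

2.181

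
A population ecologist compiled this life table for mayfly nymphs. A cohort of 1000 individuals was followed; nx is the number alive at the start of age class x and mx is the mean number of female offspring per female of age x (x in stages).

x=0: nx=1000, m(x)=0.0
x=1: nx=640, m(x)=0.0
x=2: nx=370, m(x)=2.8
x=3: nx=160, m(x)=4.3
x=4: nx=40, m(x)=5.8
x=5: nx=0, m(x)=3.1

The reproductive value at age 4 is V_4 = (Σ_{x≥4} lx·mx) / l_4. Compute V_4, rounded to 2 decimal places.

lx = nx/n0 = nx/1000: 1, 0.64, 0.37, 0.16, 0.04, 0
lx·mx for x ≥ 4: 0.232, 0 → sum = 0.232
V_4 = 0.232 / l_4 = 0.232 / 0.04 = 5.8 → 5.80

5.80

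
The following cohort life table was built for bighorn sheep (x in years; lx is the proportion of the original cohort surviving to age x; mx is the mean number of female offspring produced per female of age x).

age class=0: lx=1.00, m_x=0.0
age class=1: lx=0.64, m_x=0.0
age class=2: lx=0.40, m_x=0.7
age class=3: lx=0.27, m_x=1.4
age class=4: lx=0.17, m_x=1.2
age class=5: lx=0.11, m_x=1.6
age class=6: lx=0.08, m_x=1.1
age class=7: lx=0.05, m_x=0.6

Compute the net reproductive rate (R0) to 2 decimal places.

1.16

lx·mx by age: 0, 0, 0.28, 0.378, 0.204, 0.176, 0.088, 0.03
R0 = Σ lx·mx = 1.156 → 1.16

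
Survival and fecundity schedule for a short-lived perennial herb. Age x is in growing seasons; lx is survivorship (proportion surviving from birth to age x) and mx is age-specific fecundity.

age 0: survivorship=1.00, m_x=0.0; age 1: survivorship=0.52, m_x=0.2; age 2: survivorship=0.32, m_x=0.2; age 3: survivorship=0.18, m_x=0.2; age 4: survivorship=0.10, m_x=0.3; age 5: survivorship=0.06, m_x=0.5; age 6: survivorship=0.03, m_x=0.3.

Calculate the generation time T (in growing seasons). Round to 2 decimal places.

lx·mx: 0, 0.104, 0.064, 0.036, 0.03, 0.03, 0.009 → R0 = 0.273
x·lx·mx: 0, 0.104, 0.128, 0.108, 0.12, 0.15, 0.054 → Σ = 0.664
T = 0.664 / 0.273 = 2.432234… → 2.43

2.43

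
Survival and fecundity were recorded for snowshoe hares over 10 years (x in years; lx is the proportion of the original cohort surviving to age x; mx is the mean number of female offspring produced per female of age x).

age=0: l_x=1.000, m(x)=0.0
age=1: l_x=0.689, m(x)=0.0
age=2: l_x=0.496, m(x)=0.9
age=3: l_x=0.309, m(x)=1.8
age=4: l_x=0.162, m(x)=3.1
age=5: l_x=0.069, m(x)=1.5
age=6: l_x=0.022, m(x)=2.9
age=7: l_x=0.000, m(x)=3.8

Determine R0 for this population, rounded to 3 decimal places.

1.672

lx·mx by age: 0, 0, 0.4464, 0.5562, 0.5022, 0.1035, 0.0638, 0
R0 = Σ lx·mx = 1.6721 → 1.672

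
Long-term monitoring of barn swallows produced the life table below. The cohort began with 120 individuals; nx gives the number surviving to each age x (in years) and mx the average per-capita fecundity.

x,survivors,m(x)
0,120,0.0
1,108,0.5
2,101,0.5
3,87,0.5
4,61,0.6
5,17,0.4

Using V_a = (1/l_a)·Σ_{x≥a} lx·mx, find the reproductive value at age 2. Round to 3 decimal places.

1.360

lx = nx/n0 = nx/120: 1, 0.9, 0.84167…, 0.725, 0.50833…, 0.14167…
lx·mx for x ≥ 2: 0.420833…, 0.3625, 0.305…, 0.056667… → sum = 1.145…
V_2 = 1.145… / l_2 = 1.145… / 0.841667… = 1.360396… → 1.360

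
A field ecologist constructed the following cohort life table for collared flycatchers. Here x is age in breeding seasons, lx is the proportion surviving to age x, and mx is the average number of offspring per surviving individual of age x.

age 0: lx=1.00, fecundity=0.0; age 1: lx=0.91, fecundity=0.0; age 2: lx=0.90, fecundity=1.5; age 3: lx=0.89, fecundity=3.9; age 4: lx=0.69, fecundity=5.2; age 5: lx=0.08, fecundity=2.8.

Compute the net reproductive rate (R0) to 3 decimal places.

8.633

lx·mx by age: 0, 0, 1.35, 3.471, 3.588, 0.224
R0 = Σ lx·mx = 8.633 → 8.633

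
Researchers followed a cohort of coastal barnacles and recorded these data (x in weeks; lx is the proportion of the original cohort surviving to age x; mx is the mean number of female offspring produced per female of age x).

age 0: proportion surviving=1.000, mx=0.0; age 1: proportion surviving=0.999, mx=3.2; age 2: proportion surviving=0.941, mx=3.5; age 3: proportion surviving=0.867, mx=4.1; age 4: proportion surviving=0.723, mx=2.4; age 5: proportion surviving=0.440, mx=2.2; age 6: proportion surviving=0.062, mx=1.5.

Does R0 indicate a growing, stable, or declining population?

growing

R0 = Σ lx·mx = 0 + 3.1968 + 3.2935 + 3.5547 + 1.7352 + 0.968 + 0.093 = 12.8412
R0 > 1, so the population is growing.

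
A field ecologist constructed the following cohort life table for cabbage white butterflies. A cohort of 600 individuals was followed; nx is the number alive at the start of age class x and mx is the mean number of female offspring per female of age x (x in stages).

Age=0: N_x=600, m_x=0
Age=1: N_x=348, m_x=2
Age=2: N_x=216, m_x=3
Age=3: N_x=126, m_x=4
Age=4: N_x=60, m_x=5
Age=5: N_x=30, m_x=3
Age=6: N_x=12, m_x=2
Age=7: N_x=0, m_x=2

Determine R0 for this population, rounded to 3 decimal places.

lx = nx/n0 = nx/600: 1, 0.58, 0.36, 0.21, 0.1, 0.05, 0.02, 0
lx·mx by age: 0, 1.16, 1.08, 0.84, 0.5, 0.15, 0.04, 0
R0 = Σ lx·mx = 3.77 → 3.770

3.770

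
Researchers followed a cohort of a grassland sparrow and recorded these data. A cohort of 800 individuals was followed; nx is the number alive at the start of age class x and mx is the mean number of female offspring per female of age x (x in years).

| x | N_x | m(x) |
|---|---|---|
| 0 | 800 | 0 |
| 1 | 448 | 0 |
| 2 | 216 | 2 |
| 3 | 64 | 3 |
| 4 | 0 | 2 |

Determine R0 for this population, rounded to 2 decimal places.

0.78

lx = nx/n0 = nx/800: 1, 0.56, 0.27, 0.08, 0
lx·mx by age: 0, 0, 0.54, 0.24, 0
R0 = Σ lx·mx = 0.78 → 0.78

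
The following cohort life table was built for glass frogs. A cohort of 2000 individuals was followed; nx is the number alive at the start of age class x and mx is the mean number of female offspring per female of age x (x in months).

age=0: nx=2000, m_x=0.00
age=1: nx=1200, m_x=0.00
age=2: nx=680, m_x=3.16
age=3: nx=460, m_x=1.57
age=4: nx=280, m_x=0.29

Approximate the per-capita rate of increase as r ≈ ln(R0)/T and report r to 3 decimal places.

0.169

lx = nx/n0 = nx/2000: 1, 0.6, 0.34, 0.23, 0.14
R0 = Σ lx·mx = 0 + 0 + 1.0744 + 0.3611 + 0.0406 = 1.4761
Σ x·lx·mx = 3.3945; T = 3.3945/1.4761 = 2.29964…
r ≈ ln(R0)/T = ln(1.4761)/2.29964… = 0.16933… → 0.169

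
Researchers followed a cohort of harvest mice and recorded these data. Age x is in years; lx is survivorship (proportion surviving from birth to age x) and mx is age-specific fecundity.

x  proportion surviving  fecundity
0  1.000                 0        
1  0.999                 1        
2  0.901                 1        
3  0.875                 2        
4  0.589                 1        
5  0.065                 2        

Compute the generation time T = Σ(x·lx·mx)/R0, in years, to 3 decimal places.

2.531

lx·mx: 0, 0.999, 0.901, 1.75, 0.589, 0.13 → R0 = 4.369
x·lx·mx: 0, 0.999, 1.802, 5.25, 2.356, 0.65 → Σ = 11.057
T = 11.057 / 4.369 = 2.530785… → 2.531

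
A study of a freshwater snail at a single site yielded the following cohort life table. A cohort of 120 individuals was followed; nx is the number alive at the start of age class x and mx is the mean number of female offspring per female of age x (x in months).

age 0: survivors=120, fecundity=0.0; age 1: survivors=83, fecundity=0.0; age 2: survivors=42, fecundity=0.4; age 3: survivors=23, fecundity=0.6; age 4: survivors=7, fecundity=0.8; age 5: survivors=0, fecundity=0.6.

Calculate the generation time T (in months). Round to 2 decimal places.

lx = nx/n0 = nx/120: 1, 0.69167…, 0.35, 0.19167…, 0.05833…, 0
lx·mx: 0, 0, 0.14, 0.115…, 0.046667…, 0 → R0 = 0.301667…
x·lx·mx: 0, 0, 0.28, 0.345…, 0.186667…, 0 → Σ = 0.811667…
T = 0.811667… / 0.301667… = 2.690608… → 2.69

2.69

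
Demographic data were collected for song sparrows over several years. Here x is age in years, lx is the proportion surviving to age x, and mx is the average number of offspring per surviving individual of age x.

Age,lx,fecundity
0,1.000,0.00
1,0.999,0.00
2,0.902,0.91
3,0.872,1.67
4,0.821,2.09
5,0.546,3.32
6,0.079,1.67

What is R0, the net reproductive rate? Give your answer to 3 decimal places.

lx·mx by age: 0, 0, 0.82082, 1.45624, 1.71589, 1.81272, 0.13193
R0 = Σ lx·mx = 5.9376 → 5.938

5.938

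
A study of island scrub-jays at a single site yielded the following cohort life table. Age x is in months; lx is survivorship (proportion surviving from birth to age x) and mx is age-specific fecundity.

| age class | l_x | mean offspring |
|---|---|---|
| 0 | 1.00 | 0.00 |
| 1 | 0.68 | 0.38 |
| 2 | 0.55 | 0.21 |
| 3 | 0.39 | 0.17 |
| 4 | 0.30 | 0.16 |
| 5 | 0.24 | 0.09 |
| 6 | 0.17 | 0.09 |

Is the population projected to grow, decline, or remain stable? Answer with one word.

R0 = Σ lx·mx = 0 + 0.2584 + 0.1155 + 0.0663 + 0.048 + 0.0216 + 0.0153 = 0.5251
R0 < 1, so the population is declining.

declining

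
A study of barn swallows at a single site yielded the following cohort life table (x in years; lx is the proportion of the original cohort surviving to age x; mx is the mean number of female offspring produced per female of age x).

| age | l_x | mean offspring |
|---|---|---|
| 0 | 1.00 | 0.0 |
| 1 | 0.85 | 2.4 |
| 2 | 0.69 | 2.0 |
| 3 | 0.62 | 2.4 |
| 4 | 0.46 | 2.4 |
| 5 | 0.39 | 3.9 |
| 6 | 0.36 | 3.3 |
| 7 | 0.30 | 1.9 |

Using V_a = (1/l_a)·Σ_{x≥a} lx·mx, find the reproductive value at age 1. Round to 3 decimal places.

10.931

lx·mx for x ≥ 1: 2.04, 1.38, 1.488, 1.104, 1.521, 1.188, 0.57 → sum = 9.291
V_1 = 9.291 / l_1 = 9.291 / 0.85 = 10.930588… → 10.931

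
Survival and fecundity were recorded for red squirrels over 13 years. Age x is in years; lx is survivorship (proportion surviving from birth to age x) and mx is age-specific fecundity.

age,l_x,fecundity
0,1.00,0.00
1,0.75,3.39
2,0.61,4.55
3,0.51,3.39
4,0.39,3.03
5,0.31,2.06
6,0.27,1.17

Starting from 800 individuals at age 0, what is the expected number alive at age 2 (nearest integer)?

Expected survivors = N0 · l_2 = 800 × 0.61 = 488 → 488

488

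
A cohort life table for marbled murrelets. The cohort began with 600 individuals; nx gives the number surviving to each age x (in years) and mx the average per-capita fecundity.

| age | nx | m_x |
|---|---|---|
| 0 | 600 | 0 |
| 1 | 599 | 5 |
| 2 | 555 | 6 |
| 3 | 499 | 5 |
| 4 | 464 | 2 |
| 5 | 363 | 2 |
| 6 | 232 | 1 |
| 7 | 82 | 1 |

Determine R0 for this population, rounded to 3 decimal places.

17.980

lx = nx/n0 = nx/600: 1, 0.99833…, 0.925, 0.83167…, 0.77333…, 0.605, 0.38667…, 0.13667…
lx·mx by age: 0, 4.991667…, 5.55, 4.158333…, 1.546667…, 1.21, 0.386667…, 0.136667…
R0 = Σ lx·mx = 17.98… → 17.980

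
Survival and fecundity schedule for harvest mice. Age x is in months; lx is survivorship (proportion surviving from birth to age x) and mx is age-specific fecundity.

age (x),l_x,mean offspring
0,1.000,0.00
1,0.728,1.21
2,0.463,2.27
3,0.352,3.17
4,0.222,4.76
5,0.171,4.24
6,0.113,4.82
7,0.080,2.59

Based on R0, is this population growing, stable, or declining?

R0 = Σ lx·mx = 0 + 0.88088 + 1.05101 + 1.11584 + 1.05672 + 0.72504 + 0.54466 + 0.2072 = 5.58135
R0 > 1, so the population is growing.

growing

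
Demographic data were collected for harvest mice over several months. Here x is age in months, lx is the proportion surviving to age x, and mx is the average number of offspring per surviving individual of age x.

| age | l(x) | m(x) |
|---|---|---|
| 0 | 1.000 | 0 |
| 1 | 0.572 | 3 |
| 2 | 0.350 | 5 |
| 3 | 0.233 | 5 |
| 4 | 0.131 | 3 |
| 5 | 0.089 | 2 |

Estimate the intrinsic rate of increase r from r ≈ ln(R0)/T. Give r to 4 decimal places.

R0 = Σ lx·mx = 0 + 1.716 + 1.75 + 1.165 + 0.393 + 0.178 = 5.202
Σ x·lx·mx = 11.173; T = 11.173/5.202 = 2.14783…
r ≈ ln(R0)/T = ln(5.202)/2.14783… = 0.767773… → 0.7678

0.7678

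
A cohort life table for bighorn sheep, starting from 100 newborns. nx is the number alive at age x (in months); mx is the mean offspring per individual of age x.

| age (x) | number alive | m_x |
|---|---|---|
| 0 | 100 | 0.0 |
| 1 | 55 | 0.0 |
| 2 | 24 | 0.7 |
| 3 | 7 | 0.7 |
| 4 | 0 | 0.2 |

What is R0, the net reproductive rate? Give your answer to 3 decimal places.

lx = nx/n0 = nx/100: 1, 0.55, 0.24, 0.07, 0
lx·mx by age: 0, 0, 0.168, 0.049, 0
R0 = Σ lx·mx = 0.217 → 0.217

0.217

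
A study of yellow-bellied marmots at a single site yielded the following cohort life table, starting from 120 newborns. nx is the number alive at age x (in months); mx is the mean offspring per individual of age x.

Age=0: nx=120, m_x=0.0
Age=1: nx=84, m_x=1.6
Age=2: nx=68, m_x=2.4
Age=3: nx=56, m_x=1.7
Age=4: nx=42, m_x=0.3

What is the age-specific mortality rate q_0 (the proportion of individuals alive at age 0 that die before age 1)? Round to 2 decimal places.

0.30

lx = nx/n0 = nx/120: 1, 0.7, 0.56667…, 0.46667…, 0.35
q_0 = (l_0 − l_1) / l_0 = (1 − 0.7) / 1
     = 0.3 / 1 = 0.3 → 0.30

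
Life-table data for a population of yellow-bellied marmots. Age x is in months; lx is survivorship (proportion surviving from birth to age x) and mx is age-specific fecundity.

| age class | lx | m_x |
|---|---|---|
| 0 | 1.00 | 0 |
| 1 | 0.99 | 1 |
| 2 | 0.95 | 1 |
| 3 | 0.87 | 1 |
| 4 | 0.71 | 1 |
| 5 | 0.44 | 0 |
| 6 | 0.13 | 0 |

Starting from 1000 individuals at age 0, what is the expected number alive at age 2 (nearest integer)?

Expected survivors = N0 · l_2 = 1000 × 0.95 = 950 → 950

950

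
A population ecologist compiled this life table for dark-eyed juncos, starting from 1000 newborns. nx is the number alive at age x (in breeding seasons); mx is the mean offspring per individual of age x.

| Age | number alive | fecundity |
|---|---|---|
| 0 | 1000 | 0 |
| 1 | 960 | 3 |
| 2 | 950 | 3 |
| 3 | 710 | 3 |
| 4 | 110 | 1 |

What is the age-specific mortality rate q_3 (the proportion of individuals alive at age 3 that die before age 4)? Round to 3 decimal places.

0.845

lx = nx/n0 = nx/1000: 1, 0.96, 0.95, 0.71, 0.11
q_3 = (l_3 − l_4) / l_3 = (0.71 − 0.11) / 0.71
     = 0.6 / 0.71 = 0.84507… → 0.845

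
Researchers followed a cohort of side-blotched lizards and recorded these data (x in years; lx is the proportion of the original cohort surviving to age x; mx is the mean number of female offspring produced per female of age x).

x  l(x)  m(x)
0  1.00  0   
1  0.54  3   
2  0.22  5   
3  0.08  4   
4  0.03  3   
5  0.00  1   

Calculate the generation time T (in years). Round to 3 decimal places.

lx·mx: 0, 1.62, 1.1, 0.32, 0.09, 0 → R0 = 3.13
x·lx·mx: 0, 1.62, 2.2, 0.96, 0.36, 0 → Σ = 5.14
T = 5.14 / 3.13 = 1.642173… → 1.642

1.642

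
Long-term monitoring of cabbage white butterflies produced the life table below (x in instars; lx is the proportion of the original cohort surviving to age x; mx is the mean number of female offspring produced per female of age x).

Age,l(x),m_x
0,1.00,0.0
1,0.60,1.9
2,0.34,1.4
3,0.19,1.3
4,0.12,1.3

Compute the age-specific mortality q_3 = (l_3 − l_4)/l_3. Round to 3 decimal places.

q_3 = (l_3 − l_4) / l_3 = (0.19 − 0.12) / 0.19
     = 0.07 / 0.19 = 0.368421… → 0.368

0.368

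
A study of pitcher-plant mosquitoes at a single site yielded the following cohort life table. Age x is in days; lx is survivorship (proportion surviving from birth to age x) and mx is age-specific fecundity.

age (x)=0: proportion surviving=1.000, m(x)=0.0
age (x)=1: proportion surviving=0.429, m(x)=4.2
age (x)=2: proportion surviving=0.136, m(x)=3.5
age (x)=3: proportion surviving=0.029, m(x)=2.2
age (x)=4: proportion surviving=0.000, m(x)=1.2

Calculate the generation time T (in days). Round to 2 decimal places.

1.26

lx·mx: 0, 1.8018, 0.476, 0.0638, 0 → R0 = 2.3416
x·lx·mx: 0, 1.8018, 0.952, 0.1914, 0 → Σ = 2.9452
T = 2.9452 / 2.3416 = 1.257772… → 1.26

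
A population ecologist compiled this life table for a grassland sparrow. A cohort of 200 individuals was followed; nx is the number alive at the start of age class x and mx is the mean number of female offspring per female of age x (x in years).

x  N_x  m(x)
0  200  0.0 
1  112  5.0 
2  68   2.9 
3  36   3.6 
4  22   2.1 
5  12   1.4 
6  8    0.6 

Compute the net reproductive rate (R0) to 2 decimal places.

lx = nx/n0 = nx/200: 1, 0.56, 0.34, 0.18, 0.11, 0.06, 0.04
lx·mx by age: 0, 2.8, 0.986, 0.648, 0.231, 0.084, 0.024
R0 = Σ lx·mx = 4.773 → 4.77

4.77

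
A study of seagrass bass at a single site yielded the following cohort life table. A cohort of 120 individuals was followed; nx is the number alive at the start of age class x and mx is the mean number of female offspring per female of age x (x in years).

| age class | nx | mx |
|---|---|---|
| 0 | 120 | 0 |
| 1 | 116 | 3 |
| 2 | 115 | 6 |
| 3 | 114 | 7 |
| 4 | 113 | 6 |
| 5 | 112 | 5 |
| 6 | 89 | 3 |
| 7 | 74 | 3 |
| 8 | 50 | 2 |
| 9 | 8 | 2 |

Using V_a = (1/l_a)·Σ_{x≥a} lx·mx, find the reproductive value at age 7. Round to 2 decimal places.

lx = nx/n0 = nx/120: 1, 0.96667…, 0.95833…, 0.95, 0.94167…, 0.93333…, 0.74167…, 0.61667…, 0.41667…, 0.06667…
lx·mx for x ≥ 7: 1.85…, 0.833333…, 0.133333… → sum = 2.816667…
V_7 = 2.816667… / l_7 = 2.816667… / 0.616667… = 4.567568… → 4.57

4.57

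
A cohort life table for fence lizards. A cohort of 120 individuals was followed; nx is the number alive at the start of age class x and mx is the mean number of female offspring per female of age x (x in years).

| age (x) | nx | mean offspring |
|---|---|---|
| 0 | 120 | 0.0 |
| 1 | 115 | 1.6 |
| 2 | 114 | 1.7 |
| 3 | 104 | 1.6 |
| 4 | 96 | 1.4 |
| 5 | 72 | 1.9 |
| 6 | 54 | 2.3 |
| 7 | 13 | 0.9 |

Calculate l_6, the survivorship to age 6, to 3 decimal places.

l_6 = n_6/n_0 = 54/120 = 0.45 → 0.450

0.450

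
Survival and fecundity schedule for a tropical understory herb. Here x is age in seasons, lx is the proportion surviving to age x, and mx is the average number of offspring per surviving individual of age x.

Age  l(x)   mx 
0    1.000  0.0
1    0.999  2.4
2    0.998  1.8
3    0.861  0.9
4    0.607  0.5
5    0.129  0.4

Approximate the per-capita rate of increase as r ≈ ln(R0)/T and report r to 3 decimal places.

R0 = Σ lx·mx = 0 + 2.3976 + 1.7964 + 0.7749 + 0.3035 + 0.0516 = 5.324
Σ x·lx·mx = 9.7871; T = 9.7871/5.324 = 1.8383…
r ≈ ln(R0)/T = ln(5.324)/1.8383… = 0.90966… → 0.910

0.910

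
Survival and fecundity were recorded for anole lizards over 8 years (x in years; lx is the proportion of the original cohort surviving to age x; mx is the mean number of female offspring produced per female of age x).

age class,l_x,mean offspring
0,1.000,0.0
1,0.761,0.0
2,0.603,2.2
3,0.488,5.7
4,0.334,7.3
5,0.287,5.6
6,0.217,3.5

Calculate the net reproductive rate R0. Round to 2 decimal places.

8.91

lx·mx by age: 0, 0, 1.3266, 2.7816, 2.4382, 1.6072, 0.7595
R0 = Σ lx·mx = 8.9131 → 8.91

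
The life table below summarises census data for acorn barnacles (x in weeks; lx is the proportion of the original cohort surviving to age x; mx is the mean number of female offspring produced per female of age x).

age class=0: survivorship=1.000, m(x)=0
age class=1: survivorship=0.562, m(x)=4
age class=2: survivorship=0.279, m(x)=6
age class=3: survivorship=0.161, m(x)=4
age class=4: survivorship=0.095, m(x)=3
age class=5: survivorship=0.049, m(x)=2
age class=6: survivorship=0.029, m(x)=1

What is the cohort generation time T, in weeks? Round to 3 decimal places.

1.875

lx·mx: 0, 2.248, 1.674, 0.644, 0.285, 0.098, 0.029 → R0 = 4.978
x·lx·mx: 0, 2.248, 3.348, 1.932, 1.14, 0.49, 0.174 → Σ = 9.332
T = 9.332 / 4.978 = 1.874648… → 1.875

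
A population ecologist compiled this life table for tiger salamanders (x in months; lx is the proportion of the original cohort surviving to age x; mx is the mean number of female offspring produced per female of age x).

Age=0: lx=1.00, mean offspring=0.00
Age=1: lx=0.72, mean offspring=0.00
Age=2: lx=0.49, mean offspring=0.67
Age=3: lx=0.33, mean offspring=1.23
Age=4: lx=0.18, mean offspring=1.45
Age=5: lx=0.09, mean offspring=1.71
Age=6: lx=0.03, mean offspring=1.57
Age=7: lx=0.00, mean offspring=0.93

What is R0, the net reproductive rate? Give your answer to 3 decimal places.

1.196

lx·mx by age: 0, 0, 0.3283, 0.4059, 0.261, 0.1539, 0.0471, 0
R0 = Σ lx·mx = 1.1962 → 1.196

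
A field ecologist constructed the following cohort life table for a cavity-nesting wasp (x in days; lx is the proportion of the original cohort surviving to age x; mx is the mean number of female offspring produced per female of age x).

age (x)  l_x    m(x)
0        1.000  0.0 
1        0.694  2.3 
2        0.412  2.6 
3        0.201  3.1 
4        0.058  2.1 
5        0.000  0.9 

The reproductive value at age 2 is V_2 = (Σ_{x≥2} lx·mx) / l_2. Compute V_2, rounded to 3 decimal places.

lx·mx for x ≥ 2: 1.0712, 0.6231, 0.1218, 0 → sum = 1.8161
V_2 = 1.8161 / l_2 = 1.8161 / 0.412 = 4.40801… → 4.408

4.408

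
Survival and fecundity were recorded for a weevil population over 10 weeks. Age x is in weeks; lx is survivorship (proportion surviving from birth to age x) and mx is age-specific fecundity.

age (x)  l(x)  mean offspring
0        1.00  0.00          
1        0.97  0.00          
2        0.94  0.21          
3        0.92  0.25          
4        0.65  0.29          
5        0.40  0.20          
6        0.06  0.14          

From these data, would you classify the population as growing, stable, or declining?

declining

R0 = Σ lx·mx = 0 + 0 + 0.1974 + 0.23 + 0.1885 + 0.08 + 0.0084 = 0.7043
R0 < 1, so the population is declining.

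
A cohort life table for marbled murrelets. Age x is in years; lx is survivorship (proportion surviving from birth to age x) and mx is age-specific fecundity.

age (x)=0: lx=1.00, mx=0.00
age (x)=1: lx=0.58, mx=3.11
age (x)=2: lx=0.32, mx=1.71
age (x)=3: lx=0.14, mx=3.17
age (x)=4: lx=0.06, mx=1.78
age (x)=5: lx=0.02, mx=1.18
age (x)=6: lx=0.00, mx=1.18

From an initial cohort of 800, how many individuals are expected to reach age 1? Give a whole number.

464

Expected survivors = N0 · l_1 = 800 × 0.58 = 464 → 464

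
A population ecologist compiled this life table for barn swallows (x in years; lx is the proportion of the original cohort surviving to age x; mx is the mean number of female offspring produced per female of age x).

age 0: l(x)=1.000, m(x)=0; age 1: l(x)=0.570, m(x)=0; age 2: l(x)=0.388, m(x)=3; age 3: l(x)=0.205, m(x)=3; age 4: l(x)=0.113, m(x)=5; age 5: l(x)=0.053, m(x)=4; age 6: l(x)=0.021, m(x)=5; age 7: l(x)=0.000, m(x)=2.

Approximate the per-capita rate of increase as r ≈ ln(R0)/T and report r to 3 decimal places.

R0 = Σ lx·mx = 0 + 0 + 1.164 + 0.615 + 0.565 + 0.212 + 0.105 + 0 = 2.661
Σ x·lx·mx = 8.123; T = 8.123/2.661 = 3.05261…
r ≈ ln(R0)/T = ln(2.661)/3.05261… = 0.32061… → 0.321

0.321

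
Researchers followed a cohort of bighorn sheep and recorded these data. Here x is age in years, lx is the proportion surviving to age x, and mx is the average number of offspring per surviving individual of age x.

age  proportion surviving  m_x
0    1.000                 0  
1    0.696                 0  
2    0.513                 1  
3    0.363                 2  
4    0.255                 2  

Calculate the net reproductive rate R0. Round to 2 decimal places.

1.75

lx·mx by age: 0, 0, 0.513, 0.726, 0.51
R0 = Σ lx·mx = 1.749 → 1.75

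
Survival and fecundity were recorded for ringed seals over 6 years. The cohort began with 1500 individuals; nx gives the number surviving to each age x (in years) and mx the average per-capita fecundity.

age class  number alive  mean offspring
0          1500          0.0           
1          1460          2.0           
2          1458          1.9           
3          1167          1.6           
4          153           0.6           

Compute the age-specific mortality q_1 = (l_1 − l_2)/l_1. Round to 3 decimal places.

0.001

lx = nx/n0 = nx/1500: 1, 0.97333…, 0.972, 0.778, 0.102
q_1 = (l_1 − l_2) / l_1 = (0.973333… − 0.972) / 0.973333…
     = 0.001333… / 0.973333… = 0.00137… → 0.001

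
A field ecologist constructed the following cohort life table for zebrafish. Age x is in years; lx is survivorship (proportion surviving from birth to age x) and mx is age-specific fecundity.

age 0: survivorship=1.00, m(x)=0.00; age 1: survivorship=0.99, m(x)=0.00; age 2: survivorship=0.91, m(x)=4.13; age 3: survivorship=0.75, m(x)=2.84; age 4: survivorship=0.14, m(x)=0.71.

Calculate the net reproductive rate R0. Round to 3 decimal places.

lx·mx by age: 0, 0, 3.7583, 2.13, 0.0994
R0 = Σ lx·mx = 5.9877 → 5.988

5.988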